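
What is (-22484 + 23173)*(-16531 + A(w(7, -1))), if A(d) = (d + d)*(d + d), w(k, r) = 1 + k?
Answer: -11213475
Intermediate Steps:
A(d) = 4*d² (A(d) = (2*d)*(2*d) = 4*d²)
(-22484 + 23173)*(-16531 + A(w(7, -1))) = (-22484 + 23173)*(-16531 + 4*(1 + 7)²) = 689*(-16531 + 4*8²) = 689*(-16531 + 4*64) = 689*(-16531 + 256) = 689*(-16275) = -11213475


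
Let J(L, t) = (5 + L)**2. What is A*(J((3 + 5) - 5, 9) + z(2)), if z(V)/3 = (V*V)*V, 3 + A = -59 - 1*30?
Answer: -8096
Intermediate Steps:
A = -92 (A = -3 + (-59 - 1*30) = -3 + (-59 - 30) = -3 - 89 = -92)
z(V) = 3*V**3 (z(V) = 3*((V*V)*V) = 3*(V**2*V) = 3*V**3)
A*(J((3 + 5) - 5, 9) + z(2)) = -92*((5 + ((3 + 5) - 5))**2 + 3*2**3) = -92*((5 + (8 - 5))**2 + 3*8) = -92*((5 + 3)**2 + 24) = -92*(8**2 + 24) = -92*(64 + 24) = -92*88 = -8096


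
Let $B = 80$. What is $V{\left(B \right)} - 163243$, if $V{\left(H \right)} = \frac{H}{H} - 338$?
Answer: $-163580$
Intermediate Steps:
$V{\left(H \right)} = -337$ ($V{\left(H \right)} = 1 - 338 = -337$)
$V{\left(B \right)} - 163243 = -337 - 163243 = -163580$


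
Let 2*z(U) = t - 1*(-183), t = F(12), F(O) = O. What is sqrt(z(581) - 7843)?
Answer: I*sqrt(30982)/2 ≈ 88.009*I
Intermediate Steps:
t = 12
z(U) = 195/2 (z(U) = (12 - 1*(-183))/2 = (12 + 183)/2 = (1/2)*195 = 195/2)
sqrt(z(581) - 7843) = sqrt(195/2 - 7843) = sqrt(-15491/2) = I*sqrt(30982)/2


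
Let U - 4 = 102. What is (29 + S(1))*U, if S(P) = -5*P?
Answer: 2544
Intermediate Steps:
U = 106 (U = 4 + 102 = 106)
(29 + S(1))*U = (29 - 5*1)*106 = (29 - 5)*106 = 24*106 = 2544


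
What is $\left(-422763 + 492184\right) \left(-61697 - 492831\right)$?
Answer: $-38495888288$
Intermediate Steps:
$\left(-422763 + 492184\right) \left(-61697 - 492831\right) = 69421 \left(-554528\right) = -38495888288$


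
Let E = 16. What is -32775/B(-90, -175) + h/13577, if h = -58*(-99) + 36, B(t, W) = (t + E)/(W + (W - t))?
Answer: -57847988964/502349 ≈ -1.1516e+5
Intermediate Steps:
B(t, W) = (16 + t)/(-t + 2*W) (B(t, W) = (t + 16)/(W + (W - t)) = (16 + t)/(-t + 2*W))
h = 5778 (h = 5742 + 36 = 5778)
-32775/B(-90, -175) + h/13577 = -32775*(-1*(-90) + 2*(-175))/(16 - 90) + 5778/13577 = -32775/(-74/(90 - 350)) + 5778*(1/13577) = -32775/(-74/(-260)) + 5778/13577 = -32775/((-1/260*(-74))) + 5778/13577 = -32775/37/130 + 5778/13577 = -32775*130/37 + 5778/13577 = -4260750/37 + 5778/13577 = -57847988964/502349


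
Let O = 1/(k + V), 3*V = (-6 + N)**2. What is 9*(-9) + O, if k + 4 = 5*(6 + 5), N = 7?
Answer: -12471/154 ≈ -80.980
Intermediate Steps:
k = 51 (k = -4 + 5*(6 + 5) = -4 + 5*11 = -4 + 55 = 51)
V = 1/3 (V = (-6 + 7)**2/3 = (1/3)*1**2 = (1/3)*1 = 1/3 ≈ 0.33333)
O = 3/154 (O = 1/(51 + 1/3) = 1/(154/3) = 3/154 ≈ 0.019481)
9*(-9) + O = 9*(-9) + 3/154 = -81 + 3/154 = -12471/154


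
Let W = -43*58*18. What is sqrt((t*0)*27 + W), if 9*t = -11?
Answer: 6*I*sqrt(1247) ≈ 211.88*I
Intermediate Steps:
t = -11/9 (t = (1/9)*(-11) = -11/9 ≈ -1.2222)
W = -44892 (W = -2494*18 = -44892)
sqrt((t*0)*27 + W) = sqrt(-11/9*0*27 - 44892) = sqrt(0*27 - 44892) = sqrt(0 - 44892) = sqrt(-44892) = 6*I*sqrt(1247)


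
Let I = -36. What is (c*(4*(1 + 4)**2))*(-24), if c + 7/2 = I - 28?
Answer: 162000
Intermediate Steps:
c = -135/2 (c = -7/2 + (-36 - 28) = -7/2 - 64 = -135/2 ≈ -67.500)
(c*(4*(1 + 4)**2))*(-24) = -270*(1 + 4)**2*(-24) = -270*5**2*(-24) = -270*25*(-24) = -135/2*100*(-24) = -6750*(-24) = 162000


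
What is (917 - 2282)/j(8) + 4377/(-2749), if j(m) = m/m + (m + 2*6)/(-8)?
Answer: 2497213/2749 ≈ 908.41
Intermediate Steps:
j(m) = -½ - m/8 (j(m) = 1 + (m + 12)*(-⅛) = 1 + (12 + m)*(-⅛) = 1 + (-3/2 - m/8) = -½ - m/8)
(917 - 2282)/j(8) + 4377/(-2749) = (917 - 2282)/(-½ - ⅛*8) + 4377/(-2749) = -1365/(-½ - 1) + 4377*(-1/2749) = -1365/(-3/2) - 4377/2749 = -1365*(-⅔) - 4377/2749 = 910 - 4377/2749 = 2497213/2749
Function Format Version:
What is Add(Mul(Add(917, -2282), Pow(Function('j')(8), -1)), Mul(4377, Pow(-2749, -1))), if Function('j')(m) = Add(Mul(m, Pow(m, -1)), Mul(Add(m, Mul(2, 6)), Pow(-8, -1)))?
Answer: Rational(2497213, 2749) ≈ 908.41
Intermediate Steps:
Function('j')(m) = Add(Rational(-1, 2), Mul(Rational(-1, 8), m)) (Function('j')(m) = Add(1, Mul(Add(m, 12), Rational(-1, 8))) = Add(1, Mul(Add(12, m), Rational(-1, 8))) = Add(1, Add(Rational(-3, 2), Mul(Rational(-1, 8), m))) = Add(Rational(-1, 2), Mul(Rational(-1, 8), m)))
Add(Mul(Add(917, -2282), Pow(Function('j')(8), -1)), Mul(4377, Pow(-2749, -1))) = Add(Mul(Add(917, -2282), Pow(Add(Rational(-1, 2), Mul(Rational(-1, 8), 8)), -1)), Mul(4377, Pow(-2749, -1))) = Add(Mul(-1365, Pow(Add(Rational(-1, 2), -1), -1)), Mul(4377, Rational(-1, 2749))) = Add(Mul(-1365, Pow(Rational(-3, 2), -1)), Rational(-4377, 2749)) = Add(Mul(-1365, Rational(-2, 3)), Rational(-4377, 2749)) = Add(910, Rational(-4377, 2749)) = Rational(2497213, 2749)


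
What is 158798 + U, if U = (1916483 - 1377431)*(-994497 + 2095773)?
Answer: 593645189150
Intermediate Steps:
U = 593645030352 (U = 539052*1101276 = 593645030352)
158798 + U = 158798 + 593645030352 = 593645189150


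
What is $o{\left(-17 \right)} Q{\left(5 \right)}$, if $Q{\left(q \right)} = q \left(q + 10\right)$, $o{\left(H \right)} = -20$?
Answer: $-1500$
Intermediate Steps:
$Q{\left(q \right)} = q \left(10 + q\right)$
$o{\left(-17 \right)} Q{\left(5 \right)} = - 20 \cdot 5 \left(10 + 5\right) = - 20 \cdot 5 \cdot 15 = \left(-20\right) 75 = -1500$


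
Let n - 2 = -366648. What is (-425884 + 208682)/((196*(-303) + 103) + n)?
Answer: 217202/425931 ≈ 0.50995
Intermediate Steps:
n = -366646 (n = 2 - 366648 = -366646)
(-425884 + 208682)/((196*(-303) + 103) + n) = (-425884 + 208682)/((196*(-303) + 103) - 366646) = -217202/((-59388 + 103) - 366646) = -217202/(-59285 - 366646) = -217202/(-425931) = -217202*(-1/425931) = 217202/425931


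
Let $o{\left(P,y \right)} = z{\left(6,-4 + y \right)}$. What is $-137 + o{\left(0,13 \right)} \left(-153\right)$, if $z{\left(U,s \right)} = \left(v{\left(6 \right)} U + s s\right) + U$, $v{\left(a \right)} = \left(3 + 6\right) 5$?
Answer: $-54758$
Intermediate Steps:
$v{\left(a \right)} = 45$ ($v{\left(a \right)} = 9 \cdot 5 = 45$)
$z{\left(U,s \right)} = s^{2} + 46 U$ ($z{\left(U,s \right)} = \left(45 U + s s\right) + U = \left(45 U + s^{2}\right) + U = \left(s^{2} + 45 U\right) + U = s^{2} + 46 U$)
$o{\left(P,y \right)} = 276 + \left(-4 + y\right)^{2}$ ($o{\left(P,y \right)} = \left(-4 + y\right)^{2} + 46 \cdot 6 = \left(-4 + y\right)^{2} + 276 = 276 + \left(-4 + y\right)^{2}$)
$-137 + o{\left(0,13 \right)} \left(-153\right) = -137 + \left(276 + \left(-4 + 13\right)^{2}\right) \left(-153\right) = -137 + \left(276 + 9^{2}\right) \left(-153\right) = -137 + \left(276 + 81\right) \left(-153\right) = -137 + 357 \left(-153\right) = -137 - 54621 = -54758$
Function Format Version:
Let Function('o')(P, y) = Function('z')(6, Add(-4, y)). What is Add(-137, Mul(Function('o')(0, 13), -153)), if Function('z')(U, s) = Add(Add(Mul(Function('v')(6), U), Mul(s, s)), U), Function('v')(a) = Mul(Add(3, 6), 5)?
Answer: -54758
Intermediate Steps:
Function('v')(a) = 45 (Function('v')(a) = Mul(9, 5) = 45)
Function('z')(U, s) = Add(Pow(s, 2), Mul(46, U)) (Function('z')(U, s) = Add(Add(Mul(45, U), Mul(s, s)), U) = Add(Add(Mul(45, U), Pow(s, 2)), U) = Add(Add(Pow(s, 2), Mul(45, U)), U) = Add(Pow(s, 2), Mul(46, U)))
Function('o')(P, y) = Add(276, Pow(Add(-4, y), 2)) (Function('o')(P, y) = Add(Pow(Add(-4, y), 2), Mul(46, 6)) = Add(Pow(Add(-4, y), 2), 276) = Add(276, Pow(Add(-4, y), 2)))
Add(-137, Mul(Function('o')(0, 13), -153)) = Add(-137, Mul(Add(276, Pow(Add(-4, 13), 2)), -153)) = Add(-137, Mul(Add(276, Pow(9, 2)), -153)) = Add(-137, Mul(Add(276, 81), -153)) = Add(-137, Mul(357, -153)) = Add(-137, -54621) = -54758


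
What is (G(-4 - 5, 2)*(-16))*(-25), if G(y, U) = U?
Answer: 800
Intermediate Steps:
(G(-4 - 5, 2)*(-16))*(-25) = (2*(-16))*(-25) = -32*(-25) = 800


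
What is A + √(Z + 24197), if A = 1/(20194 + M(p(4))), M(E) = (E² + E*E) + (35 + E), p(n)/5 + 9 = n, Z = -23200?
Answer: 1/21454 + √997 ≈ 31.575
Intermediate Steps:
p(n) = -45 + 5*n
M(E) = 35 + E + 2*E² (M(E) = (E² + E²) + (35 + E) = 2*E² + (35 + E) = 35 + E + 2*E²)
A = 1/21454 (A = 1/(20194 + (35 + (-45 + 5*4) + 2*(-45 + 5*4)²)) = 1/(20194 + (35 + (-45 + 20) + 2*(-45 + 20)²)) = 1/(20194 + (35 - 25 + 2*(-25)²)) = 1/(20194 + (35 - 25 + 2*625)) = 1/(20194 + (35 - 25 + 1250)) = 1/(20194 + 1260) = 1/21454 ≈ 4.6611e-5)
A + √(Z + 24197) = 1/21454 + √(-23200 + 24197) = 1/21454 + √997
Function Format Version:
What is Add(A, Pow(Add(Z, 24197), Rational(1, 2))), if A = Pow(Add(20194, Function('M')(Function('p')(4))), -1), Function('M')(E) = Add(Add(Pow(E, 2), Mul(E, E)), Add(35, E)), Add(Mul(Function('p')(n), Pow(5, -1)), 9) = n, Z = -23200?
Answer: Add(Rational(1, 21454), Pow(997, Rational(1, 2))) ≈ 31.575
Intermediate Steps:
Function('p')(n) = Add(-45, Mul(5, n))
Function('M')(E) = Add(35, E, Mul(2, Pow(E, 2))) (Function('M')(E) = Add(Add(Pow(E, 2), Pow(E, 2)), Add(35, E)) = Add(Mul(2, Pow(E, 2)), Add(35, E)) = Add(35, E, Mul(2, Pow(E, 2))))
A = Rational(1, 21454) (A = Pow(Add(20194, Add(35, Add(-45, Mul(5, 4)), Mul(2, Pow(Add(-45, Mul(5, 4)), 2)))), -1) = Pow(Add(20194, Add(35, Add(-45, 20), Mul(2, Pow(Add(-45, 20), 2)))), -1) = Pow(Add(20194, Add(35, -25, Mul(2, Pow(-25, 2)))), -1) = Pow(Add(20194, Add(35, -25, Mul(2, 625))), -1) = Pow(Add(20194, Add(35, -25, 1250)), -1) = Pow(Add(20194, 1260), -1) = Pow(21454, -1) = Rational(1, 21454) ≈ 4.6611e-5)
Add(A, Pow(Add(Z, 24197), Rational(1, 2))) = Add(Rational(1, 21454), Pow(Add(-23200, 24197), Rational(1, 2))) = Add(Rational(1, 21454), Pow(997, Rational(1, 2)))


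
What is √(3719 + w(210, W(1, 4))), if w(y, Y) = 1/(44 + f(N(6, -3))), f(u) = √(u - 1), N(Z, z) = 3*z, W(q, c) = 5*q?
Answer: √((163637 + 3719*I*√10)/(44 + I*√10)) ≈ 60.984 - 0.e-5*I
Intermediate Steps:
f(u) = √(-1 + u)
w(y, Y) = 1/(44 + I*√10) (w(y, Y) = 1/(44 + √(-1 + 3*(-3))) = 1/(44 + √(-1 - 9)) = 1/(44 + √(-10)) = 1/(44 + I*√10))
√(3719 + w(210, W(1, 4))) = √(3719 + (22/973 - I*√10/1946)) = √(3618609/973 - I*√10/1946)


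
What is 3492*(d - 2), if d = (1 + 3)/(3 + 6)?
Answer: -5432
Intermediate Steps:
d = 4/9 ≈ 0.44444
3492*(d - 2) = 3492*(4/9 - 2) = 3492*(-14/9) = -5432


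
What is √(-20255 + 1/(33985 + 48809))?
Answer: I*√138844914478386/82794 ≈ 142.32*I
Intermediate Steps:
√(-20255 + 1/(33985 + 48809)) = √(-20255 + 1/82794) = √(-1676992469/82794) = I*√138844914478386/82794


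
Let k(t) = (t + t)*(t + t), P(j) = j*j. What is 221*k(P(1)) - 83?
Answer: 801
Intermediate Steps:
P(j) = j²
k(t) = 4*t² (k(t) = (2*t)*(2*t) = 4*t²)
221*k(P(1)) - 83 = 221*(4*(1²)²) - 83 = 221*(4*1²) - 83 = 221*(4*1) - 83 = 221*4 - 83 = 884 - 83 = 801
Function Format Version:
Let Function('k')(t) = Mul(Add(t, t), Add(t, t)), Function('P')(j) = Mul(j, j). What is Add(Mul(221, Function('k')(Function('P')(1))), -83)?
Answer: 801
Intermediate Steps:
Function('P')(j) = Pow(j, 2)
Function('k')(t) = Mul(4, Pow(t, 2)) (Function('k')(t) = Mul(Mul(2, t), Mul(2, t)) = Mul(4, Pow(t, 2)))
Add(Mul(221, Function('k')(Function('P')(1))), -83) = Add(Mul(221, Mul(4, Pow(Pow(1, 2), 2))), -83) = Add(Mul(221, Mul(4, Pow(1, 2))), -83) = Add(Mul(221, Mul(4, 1)), -83) = Add(Mul(221, 4), -83) = Add(884, -83) = 801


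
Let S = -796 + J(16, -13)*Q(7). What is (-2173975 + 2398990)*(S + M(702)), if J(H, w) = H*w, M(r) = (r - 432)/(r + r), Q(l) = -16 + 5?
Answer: 8729906955/26 ≈ 3.3577e+8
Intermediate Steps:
Q(l) = -11
M(r) = (-432 + r)/(2*r) (M(r) = (-432 + r)/((2*r)) = (-432 + r)*(1/(2*r)) = (-432 + r)/(2*r))
S = 1492 (S = -796 + (16*(-13))*(-11) = -796 - 208*(-11) = -796 + 2288 = 1492)
(-2173975 + 2398990)*(S + M(702)) = (-2173975 + 2398990)*(1492 + (1/2)*(-432 + 702)/702) = 225015*(1492 + (1/2)*(1/702)*270) = 225015*(1492 + 5/26) = 225015*(38797/26) = 8729906955/26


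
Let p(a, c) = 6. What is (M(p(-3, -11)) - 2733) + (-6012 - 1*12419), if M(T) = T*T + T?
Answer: -21122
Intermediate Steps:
M(T) = T + T**2 (M(T) = T**2 + T = T + T**2)
(M(p(-3, -11)) - 2733) + (-6012 - 1*12419) = (6*(1 + 6) - 2733) + (-6012 - 1*12419) = (6*7 - 2733) + (-6012 - 12419) = (42 - 2733) - 18431 = -2691 - 18431 = -21122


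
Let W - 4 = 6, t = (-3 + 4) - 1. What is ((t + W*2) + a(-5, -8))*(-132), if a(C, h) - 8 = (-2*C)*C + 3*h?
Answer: 6072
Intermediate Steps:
t = 0 (t = 1 - 1 = 0)
W = 10 (W = 4 + 6 = 10)
a(C, h) = 8 - 2*C² + 3*h (a(C, h) = 8 + ((-2*C)*C + 3*h) = 8 + (-2*C² + 3*h) = 8 - 2*C² + 3*h)
((t + W*2) + a(-5, -8))*(-132) = ((0 + 10*2) + (8 - 2*(-5)² + 3*(-8)))*(-132) = ((0 + 20) + (8 - 2*25 - 24))*(-132) = (20 + (8 - 50 - 24))*(-132) = (20 - 66)*(-132) = -46*(-132) = 6072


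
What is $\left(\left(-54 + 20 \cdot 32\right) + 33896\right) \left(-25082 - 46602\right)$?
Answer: $-2471807688$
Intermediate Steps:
$\left(\left(-54 + 20 \cdot 32\right) + 33896\right) \left(-25082 - 46602\right) = \left(\left(-54 + 640\right) + 33896\right) \left(-71684\right) = \left(586 + 33896\right) \left(-71684\right) = 34482 \left(-71684\right) = -2471807688$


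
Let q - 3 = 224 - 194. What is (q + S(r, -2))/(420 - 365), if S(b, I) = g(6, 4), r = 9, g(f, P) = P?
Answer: 37/55 ≈ 0.67273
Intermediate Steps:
q = 33 (q = 3 + (224 - 194) = 3 + 30 = 33)
S(b, I) = 4
(q + S(r, -2))/(420 - 365) = (33 + 4)/(420 - 365) = 37/55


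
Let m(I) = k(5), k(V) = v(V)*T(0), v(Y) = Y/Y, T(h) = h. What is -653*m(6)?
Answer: 0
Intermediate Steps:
v(Y) = 1
k(V) = 0 (k(V) = 1*0 = 0)
m(I) = 0
-653*m(6) = -653*0 = 0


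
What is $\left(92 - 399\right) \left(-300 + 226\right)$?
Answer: $22718$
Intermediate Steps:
$\left(92 - 399\right) \left(-300 + 226\right) = \left(-307\right) \left(-74\right) = 22718$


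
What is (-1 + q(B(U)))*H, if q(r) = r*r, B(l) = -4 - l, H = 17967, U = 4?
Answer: 1131921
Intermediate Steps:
q(r) = r²
(-1 + q(B(U)))*H = (-1 + (-4 - 1*4)²)*17967 = (-1 + (-4 - 4)²)*17967 = (-1 + (-8)²)*17967 = (-1 + 64)*17967 = 63*17967 = 1131921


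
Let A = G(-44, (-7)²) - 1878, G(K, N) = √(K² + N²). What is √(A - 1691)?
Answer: √(-3569 + √4337) ≈ 59.187*I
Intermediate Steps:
A = -1878 + √4337 (A = √((-44)² + ((-7)²)²) - 1878 = √(1936 + 49²) - 1878 = √(1936 + 2401) - 1878 = √4337 - 1878 = -1878 + √4337 ≈ -1812.1)
√(A - 1691) = √((-1878 + √4337) - 1691) = √(-3569 + √4337)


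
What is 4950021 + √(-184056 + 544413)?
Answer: 4950021 + √360357 ≈ 4.9506e+6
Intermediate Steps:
4950021 + √(-184056 + 544413) = 4950021 + √360357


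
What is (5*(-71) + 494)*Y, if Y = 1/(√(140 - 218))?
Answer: -139*I*√78/78 ≈ -15.739*I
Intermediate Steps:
Y = -I*√78/78 (Y = 1/(√(-78)) = 1/(I*√78) = -I*√78/78 ≈ -0.11323*I)
(5*(-71) + 494)*Y = (5*(-71) + 494)*(-I*√78/78) = (-355 + 494)*(-I*√78/78) = 139*(-I*√78/78) = -139*I*√78/78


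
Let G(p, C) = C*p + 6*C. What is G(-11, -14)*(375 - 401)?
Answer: -1820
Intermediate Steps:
G(p, C) = 6*C + C*p
G(-11, -14)*(375 - 401) = (-14*(6 - 11))*(375 - 401) = -14*(-5)*(-26) = 70*(-26) = -1820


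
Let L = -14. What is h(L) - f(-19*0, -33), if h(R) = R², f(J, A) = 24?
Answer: 172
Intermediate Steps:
h(L) - f(-19*0, -33) = (-14)² - 1*24 = 196 - 24 = 172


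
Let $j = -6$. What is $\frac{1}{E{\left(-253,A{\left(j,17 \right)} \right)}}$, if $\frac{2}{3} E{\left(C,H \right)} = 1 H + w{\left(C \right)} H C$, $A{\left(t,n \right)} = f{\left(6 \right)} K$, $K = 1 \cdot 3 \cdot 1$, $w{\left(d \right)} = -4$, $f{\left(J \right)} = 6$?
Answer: $\frac{1}{27351} \approx 3.6562 \cdot 10^{-5}$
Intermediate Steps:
$K = 3$ ($K = 3 \cdot 1 = 3$)
$A{\left(t,n \right)} = 18$ ($A{\left(t,n \right)} = 6 \cdot 3 = 18$)
$E{\left(C,H \right)} = \frac{3 H}{2} - 6 C H$ ($E{\left(C,H \right)} = \frac{3 \left(1 H + - 4 H C\right)}{2} = \frac{3 \left(H - 4 C H\right)}{2} = \frac{3 H}{2} - 6 C H$)
$\frac{1}{E{\left(-253,A{\left(j,17 \right)} \right)}} = \frac{1}{\frac{3}{2} \cdot 18 \left(1 - -1012\right)} = \frac{1}{\frac{3}{2} \cdot 18 \left(1 + 1012\right)} = \frac{1}{\frac{3}{2} \cdot 18 \cdot 1013} = \frac{1}{27351}$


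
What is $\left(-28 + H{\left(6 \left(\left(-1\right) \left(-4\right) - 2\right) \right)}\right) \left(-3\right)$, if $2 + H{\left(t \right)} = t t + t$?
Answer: $-378$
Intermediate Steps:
$H{\left(t \right)} = -2 + t + t^{2}$ ($H{\left(t \right)} = -2 + \left(t t + t\right) = -2 + \left(t^{2} + t\right) = -2 + \left(t + t^{2}\right) = -2 + t + t^{2}$)
$\left(-28 + H{\left(6 \left(\left(-1\right) \left(-4\right) - 2\right) \right)}\right) \left(-3\right) = \left(-28 + \left(-2 + 6 \left(\left(-1\right) \left(-4\right) - 2\right) + \left(6 \left(\left(-1\right) \left(-4\right) - 2\right)\right)^{2}\right)\right) \left(-3\right) = \left(-28 + \left(-2 + 6 \left(4 - 2\right) + \left(6 \left(4 - 2\right)\right)^{2}\right)\right) \left(-3\right) = \left(-28 + \left(-2 + 6 \cdot 2 + \left(6 \cdot 2\right)^{2}\right)\right) \left(-3\right) = \left(-28 + \left(-2 + 12 + 12^{2}\right)\right) \left(-3\right) = \left(-28 + \left(-2 + 12 + 144\right)\right) \left(-3\right) = \left(-28 + 154\right) \left(-3\right) = 126 \left(-3\right) = -378$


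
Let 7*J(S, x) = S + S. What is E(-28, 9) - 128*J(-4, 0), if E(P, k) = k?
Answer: 1087/7 ≈ 155.29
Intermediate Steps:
J(S, x) = 2*S/7 (J(S, x) = (S + S)/7 = (2*S)/7 = 2*S/7)
E(-28, 9) - 128*J(-4, 0) = 9 - 128*(2/7)*(-4) = 9 - 128*(-8)/7 = 9 - 1*(-1024/7) = 9 + 1024/7 = 1087/7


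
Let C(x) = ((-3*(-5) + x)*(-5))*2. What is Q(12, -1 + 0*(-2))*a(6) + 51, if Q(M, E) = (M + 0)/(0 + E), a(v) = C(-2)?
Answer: 1611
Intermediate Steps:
C(x) = -150 - 10*x (C(x) = ((15 + x)*(-5))*2 = (-75 - 5*x)*2 = -150 - 10*x)
a(v) = -130 (a(v) = -150 - 10*(-2) = -150 + 20 = -130)
Q(M, E) = M/E
Q(12, -1 + 0*(-2))*a(6) + 51 = (12/(-1 + 0*(-2)))*(-130) + 51 = (12/(-1 + 0))*(-130) + 51 = (12/(-1))*(-130) + 51 = (12*(-1))*(-130) + 51 = -12*(-130) + 51 = 1560 + 51 = 1611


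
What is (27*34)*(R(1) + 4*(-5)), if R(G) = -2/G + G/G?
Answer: -19278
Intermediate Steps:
R(G) = 1 - 2/G (R(G) = -2/G + 1 = 1 - 2/G)
(27*34)*(R(1) + 4*(-5)) = (27*34)*((-2 + 1)/1 + 4*(-5)) = 918*(1*(-1) - 20) = 918*(-1 - 20) = 918*(-21) = -19278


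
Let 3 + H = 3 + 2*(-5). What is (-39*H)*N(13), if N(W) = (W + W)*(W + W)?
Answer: 263640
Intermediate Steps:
H = -10 (H = -3 + (3 + 2*(-5)) = -3 + (3 - 10) = -3 - 7 = -10)
N(W) = 4*W**2 (N(W) = (2*W)*(2*W) = 4*W**2)
(-39*H)*N(13) = (-39*(-10))*(4*13**2) = 390*(4*169) = 390*676 = 263640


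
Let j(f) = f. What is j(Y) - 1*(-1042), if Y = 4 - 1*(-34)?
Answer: 1080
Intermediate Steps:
Y = 38 (Y = 4 + 34 = 38)
j(Y) - 1*(-1042) = 38 - 1*(-1042) = 38 + 1042 = 1080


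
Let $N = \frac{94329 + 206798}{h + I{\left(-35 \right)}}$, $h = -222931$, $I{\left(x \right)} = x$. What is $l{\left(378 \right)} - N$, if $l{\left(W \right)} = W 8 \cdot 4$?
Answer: $\frac{2697297863}{222966} \approx 12097.0$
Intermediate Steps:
$l{\left(W \right)} = 32 W$ ($l{\left(W \right)} = 8 W 4 = 32 W$)
$N = - \frac{301127}{222966}$ ($N = \frac{94329 + 206798}{-222931 - 35} = \frac{301127}{-222966} = 301127 \left(- \frac{1}{222966}\right) = - \frac{301127}{222966} \approx -1.3506$)
$l{\left(378 \right)} - N = 32 \cdot 378 - - \frac{301127}{222966} = 12096 + \frac{301127}{222966} = \frac{2697297863}{222966}$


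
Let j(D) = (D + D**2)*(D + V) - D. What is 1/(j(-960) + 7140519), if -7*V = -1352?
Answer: -1/698857881 ≈ -1.4309e-9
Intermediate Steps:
V = 1352/7 (V = -1/7*(-1352) = 1352/7 ≈ 193.14)
j(D) = -D + (1352/7 + D)*(D + D**2) (j(D) = (D + D**2)*(D + 1352/7) - D = (D + D**2)*(1352/7 + D) - D = (1352/7 + D)*(D + D**2) - D = -D + (1352/7 + D)*(D + D**2))
1/(j(-960) + 7140519) = 1/((1/7)*(-960)*(1345 + 7*(-960)**2 + 1359*(-960)) + 7140519) = 1/((1/7)*(-960)*(1345 + 7*921600 - 1304640) + 7140519) = 1/((1/7)*(-960)*(1345 + 6451200 - 1304640) + 7140519) = 1/((1/7)*(-960)*5147905 + 7140519) = 1/(-705998400 + 7140519) = 1/(-698857881) = -1/698857881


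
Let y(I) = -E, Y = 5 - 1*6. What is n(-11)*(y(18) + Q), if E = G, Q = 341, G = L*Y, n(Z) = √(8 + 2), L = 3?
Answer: 344*√10 ≈ 1087.8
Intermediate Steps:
Y = -1 (Y = 5 - 6 = -1)
n(Z) = √10
G = -3 (G = 3*(-1) = -3)
E = -3
y(I) = 3 (y(I) = -1*(-3) = 3)
n(-11)*(y(18) + Q) = √10*(3 + 341) = √10*344 = 344*√10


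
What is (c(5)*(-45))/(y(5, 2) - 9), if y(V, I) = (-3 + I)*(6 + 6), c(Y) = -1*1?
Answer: -15/7 ≈ -2.1429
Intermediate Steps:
c(Y) = -1
y(V, I) = -36 + 12*I (y(V, I) = (-3 + I)*12 = -36 + 12*I)
(c(5)*(-45))/(y(5, 2) - 9) = (-1*(-45))/((-36 + 12*2) - 9) = 45/((-36 + 24) - 9) = 45/(-12 - 9) = 45/(-21) = 45*(-1/21) = -15/7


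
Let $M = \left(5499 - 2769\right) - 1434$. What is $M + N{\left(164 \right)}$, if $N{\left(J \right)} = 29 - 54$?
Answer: $1271$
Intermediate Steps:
$N{\left(J \right)} = -25$ ($N{\left(J \right)} = 29 - 54 = -25$)
$M = 1296$ ($M = 2730 - 1434 = 1296$)
$M + N{\left(164 \right)} = 1296 - 25 = 1271$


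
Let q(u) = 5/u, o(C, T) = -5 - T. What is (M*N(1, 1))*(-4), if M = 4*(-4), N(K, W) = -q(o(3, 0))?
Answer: 64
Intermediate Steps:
N(K, W) = 1 (N(K, W) = -5/(-5 - 1*0) = -5/(-5 + 0) = -5/(-5) = -5*(-1)/5 = -1*(-1) = 1)
M = -16
(M*N(1, 1))*(-4) = -16*1*(-4) = -16*(-4) = 64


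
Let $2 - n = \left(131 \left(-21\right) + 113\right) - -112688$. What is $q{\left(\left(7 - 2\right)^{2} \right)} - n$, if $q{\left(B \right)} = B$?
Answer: $110073$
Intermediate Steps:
$n = -110048$ ($n = 2 - \left(\left(131 \left(-21\right) + 113\right) - -112688\right) = 2 - \left(\left(-2751 + 113\right) + 112688\right) = 2 - \left(-2638 + 112688\right) = 2 - 110050 = -110048$)
$q{\left(\left(7 - 2\right)^{2} \right)} - n = \left(7 - 2\right)^{2} - -110048 = 5^{2} + 110048 = 25 + 110048 = 110073$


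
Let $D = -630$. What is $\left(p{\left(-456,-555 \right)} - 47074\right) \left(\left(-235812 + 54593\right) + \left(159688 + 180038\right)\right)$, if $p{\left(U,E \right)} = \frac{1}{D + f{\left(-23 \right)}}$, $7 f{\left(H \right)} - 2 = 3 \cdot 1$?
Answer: $- \frac{32868166381339}{4405} \approx -7.4616 \cdot 10^{9}$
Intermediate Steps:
$f{\left(H \right)} = \frac{5}{7}$ ($f{\left(H \right)} = \frac{2}{7} + \frac{3 \cdot 1}{7} = \frac{2}{7} + \frac{1}{7} \cdot 3 = \frac{2}{7} + \frac{3}{7} = \frac{5}{7}$)
$p{\left(U,E \right)} = - \frac{7}{4405}$ ($p{\left(U,E \right)} = \frac{1}{-630 + \frac{5}{7}} = \frac{1}{- \frac{4405}{7}} = - \frac{7}{4405}$)
$\left(p{\left(-456,-555 \right)} - 47074\right) \left(\left(-235812 + 54593\right) + \left(159688 + 180038\right)\right) = \left(- \frac{7}{4405} - 47074\right) \left(\left(-235812 + 54593\right) + \left(159688 + 180038\right)\right) = - \frac{207360977 \left(-181219 + 339726\right)}{4405} = \left(- \frac{207360977}{4405}\right) 158507 = - \frac{32868166381339}{4405}$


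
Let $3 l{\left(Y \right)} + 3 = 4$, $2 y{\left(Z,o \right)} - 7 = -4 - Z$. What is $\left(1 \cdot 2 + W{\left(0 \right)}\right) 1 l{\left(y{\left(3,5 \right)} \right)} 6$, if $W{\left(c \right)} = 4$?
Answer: $12$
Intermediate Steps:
$y{\left(Z,o \right)} = \frac{3}{2} - \frac{Z}{2}$ ($y{\left(Z,o \right)} = \frac{7}{2} + \frac{-4 - Z}{2} = \frac{7}{2} - \left(2 + \frac{Z}{2}\right) = \frac{3}{2} - \frac{Z}{2}$)
$l{\left(Y \right)} = \frac{1}{3}$ ($l{\left(Y \right)} = -1 + \frac{1}{3} \cdot 4 = -1 + \frac{4}{3} = \frac{1}{3}$)
$\left(1 \cdot 2 + W{\left(0 \right)}\right) 1 l{\left(y{\left(3,5 \right)} \right)} 6 = \left(1 \cdot 2 + 4\right) 1 \cdot \frac{1}{3} \cdot 6 = \left(2 + 4\right) \frac{1}{3} \cdot 6 = 6 \cdot 2 = 12$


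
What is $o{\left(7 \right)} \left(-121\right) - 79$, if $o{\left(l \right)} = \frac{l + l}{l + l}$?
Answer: $-200$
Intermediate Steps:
$o{\left(l \right)} = 1$ ($o{\left(l \right)} = \frac{2 l}{2 l} = 2 l \frac{1}{2 l} = 1$)
$o{\left(7 \right)} \left(-121\right) - 79 = 1 \left(-121\right) - 79 = -121 - 79 = -200$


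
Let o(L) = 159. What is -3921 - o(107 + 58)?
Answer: -4080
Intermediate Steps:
-3921 - o(107 + 58) = -3921 - 1*159 = -3921 - 159 = -4080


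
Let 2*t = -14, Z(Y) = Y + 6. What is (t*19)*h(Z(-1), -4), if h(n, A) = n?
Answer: -665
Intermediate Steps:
Z(Y) = 6 + Y
t = -7 (t = (½)*(-14) = -7)
(t*19)*h(Z(-1), -4) = (-7*19)*(6 - 1) = -133*5 = -665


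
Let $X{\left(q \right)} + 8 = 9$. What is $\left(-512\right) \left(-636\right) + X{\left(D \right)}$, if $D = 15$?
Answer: $325633$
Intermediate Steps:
$X{\left(q \right)} = 1$ ($X{\left(q \right)} = -8 + 9 = 1$)
$\left(-512\right) \left(-636\right) + X{\left(D \right)} = \left(-512\right) \left(-636\right) + 1 = 325632 + 1 = 325633$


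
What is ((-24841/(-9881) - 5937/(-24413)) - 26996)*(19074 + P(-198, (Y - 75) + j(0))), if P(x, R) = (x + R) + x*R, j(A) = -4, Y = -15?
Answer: -243488825679800652/241224853 ≈ -1.0094e+9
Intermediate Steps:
P(x, R) = R + x + R*x (P(x, R) = (R + x) + R*x = R + x + R*x)
((-24841/(-9881) - 5937/(-24413)) - 26996)*(19074 + P(-198, (Y - 75) + j(0))) = ((-24841/(-9881) - 5937/(-24413)) - 26996)*(19074 + (((-15 - 75) - 4) - 198 + ((-15 - 75) - 4)*(-198))) = ((-24841*(-1/9881) - 5937*(-1/24413)) - 26996)*(19074 + ((-90 - 4) - 198 + (-90 - 4)*(-198))) = ((24841/9881 + 5937/24413) - 26996)*(19074 + (-94 - 198 - 94*(-198))) = (665106830/241224853 - 26996)*(19074 + (-94 - 198 + 18612)) = -6511441024758*(19074 + 18320)/241224853 = -6511441024758/241224853*37394 = -243488825679800652/241224853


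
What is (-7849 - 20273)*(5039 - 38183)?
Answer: 932075568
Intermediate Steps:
(-7849 - 20273)*(5039 - 38183) = -28122*(-33144) = 932075568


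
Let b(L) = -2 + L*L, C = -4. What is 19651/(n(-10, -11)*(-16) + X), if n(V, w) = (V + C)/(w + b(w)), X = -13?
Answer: -530577/295 ≈ -1798.6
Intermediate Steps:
b(L) = -2 + L**2
n(V, w) = (-4 + V)/(-2 + w + w**2) (n(V, w) = (V - 4)/(w + (-2 + w**2)) = (-4 + V)/(-2 + w + w**2))
19651/(n(-10, -11)*(-16) + X) = 19651/(((-4 - 10)/(-2 - 11 + (-11)**2))*(-16) - 13) = 19651/((-14/(-2 - 11 + 121))*(-16) - 13) = 19651/((-14/108)*(-16) - 13) = 19651/(((1/108)*(-14))*(-16) - 13) = 19651/(-7/54*(-16) - 13) = 19651/(56/27 - 13) = 19651/(-295/27) = 19651*(-27/295) = -530577/295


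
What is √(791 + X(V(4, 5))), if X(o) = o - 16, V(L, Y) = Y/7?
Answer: √38010/7 ≈ 27.852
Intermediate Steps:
V(L, Y) = Y/7 (V(L, Y) = Y*(⅐) = Y/7)
X(o) = -16 + o
√(791 + X(V(4, 5))) = √(791 + (-16 + (⅐)*5)) = √(791 + (-16 + 5/7)) = √(791 - 107/7) = √(5430/7) = √38010/7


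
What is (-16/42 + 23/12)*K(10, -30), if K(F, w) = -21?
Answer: -129/4 ≈ -32.250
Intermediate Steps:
(-16/42 + 23/12)*K(10, -30) = (-16/42 + 23/12)*(-21) = (-16*1/42 + 23*(1/12))*(-21) = (-8/21 + 23/12)*(-21) = (43/28)*(-21) = -129/4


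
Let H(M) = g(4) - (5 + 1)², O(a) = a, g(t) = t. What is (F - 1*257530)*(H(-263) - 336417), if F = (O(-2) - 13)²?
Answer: 86570009945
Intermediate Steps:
F = 225 (F = (-2 - 13)² = (-15)² = 225)
H(M) = -32 (H(M) = 4 - (5 + 1)² = 4 - 1*6² = 4 - 1*36 = 4 - 36 = -32)
(F - 1*257530)*(H(-263) - 336417) = (225 - 1*257530)*(-32 - 336417) = (225 - 257530)*(-336449) = -257305*(-336449) = 86570009945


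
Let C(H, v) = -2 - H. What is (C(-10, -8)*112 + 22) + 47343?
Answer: 48261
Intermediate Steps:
(C(-10, -8)*112 + 22) + 47343 = ((-2 - 1*(-10))*112 + 22) + 47343 = ((-2 + 10)*112 + 22) + 47343 = (8*112 + 22) + 47343 = (896 + 22) + 47343 = 918 + 47343 = 48261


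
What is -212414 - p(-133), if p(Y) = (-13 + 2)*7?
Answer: -212337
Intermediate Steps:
p(Y) = -77 (p(Y) = -11*7 = -77)
-212414 - p(-133) = -212414 - 1*(-77) = -212414 + 77 = -212337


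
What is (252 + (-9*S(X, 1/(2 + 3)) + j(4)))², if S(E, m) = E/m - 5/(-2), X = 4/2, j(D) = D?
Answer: 82369/4 ≈ 20592.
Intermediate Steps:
X = 2 (X = 4*(½) = 2)
S(E, m) = 5/2 + E/m (S(E, m) = E/m - 5*(-½) = E/m + 5/2 = 5/2 + E/m)
(252 + (-9*S(X, 1/(2 + 3)) + j(4)))² = (252 + (-9*(5/2 + 2/(1/(2 + 3))) + 4))² = (252 + (-9*(5/2 + 2/(1/5)) + 4))² = (252 + (-9*(5/2 + 2/(⅕)) + 4))² = (252 + (-9*(5/2 + 2*5) + 4))² = (252 + (-9*(5/2 + 10) + 4))² = (252 + (-9*25/2 + 4))² = (252 + (-225/2 + 4))² = (252 - 217/2)² = (287/2)² = 82369/4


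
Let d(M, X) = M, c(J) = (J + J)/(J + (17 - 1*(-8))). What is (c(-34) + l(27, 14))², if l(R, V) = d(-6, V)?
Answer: 196/81 ≈ 2.4198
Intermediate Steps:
c(J) = 2*J/(25 + J) (c(J) = (2*J)/(J + (17 + 8)) = (2*J)/(J + 25) = (2*J)/(25 + J) = 2*J/(25 + J))
l(R, V) = -6
(c(-34) + l(27, 14))² = (2*(-34)/(25 - 34) - 6)² = (2*(-34)/(-9) - 6)² = (2*(-34)*(-⅑) - 6)² = (68/9 - 6)² = (14/9)² = 196/81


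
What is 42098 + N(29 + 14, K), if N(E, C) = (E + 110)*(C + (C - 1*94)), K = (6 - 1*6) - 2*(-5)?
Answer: 30776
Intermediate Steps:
K = 10 (K = (6 - 6) + 10 = 0 + 10 = 10)
N(E, C) = (-94 + 2*C)*(110 + E) (N(E, C) = (110 + E)*(C + (C - 94)) = (110 + E)*(C + (-94 + C)) = (110 + E)*(-94 + 2*C) = (-94 + 2*C)*(110 + E))
42098 + N(29 + 14, K) = 42098 + (-10340 - 94*(29 + 14) + 220*10 + 2*10*(29 + 14)) = 42098 + (-10340 - 94*43 + 2200 + 2*10*43) = 42098 + (-10340 - 4042 + 2200 + 860) = 42098 - 11322 = 30776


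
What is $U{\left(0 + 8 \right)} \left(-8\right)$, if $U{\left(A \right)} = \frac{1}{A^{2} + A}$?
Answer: $- \frac{1}{9} \approx -0.11111$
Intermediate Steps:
$U{\left(A \right)} = \frac{1}{A + A^{2}}$
$U{\left(0 + 8 \right)} \left(-8\right) = \frac{1}{\left(0 + 8\right) \left(1 + \left(0 + 8\right)\right)} \left(-8\right) = \frac{1}{8 \left(1 + 8\right)} \left(-8\right) = \frac{1}{8 \cdot 9} \left(-8\right) = \frac{1}{8} \cdot \frac{1}{9} \left(-8\right) = \frac{1}{72} \left(-8\right) = - \frac{1}{9}$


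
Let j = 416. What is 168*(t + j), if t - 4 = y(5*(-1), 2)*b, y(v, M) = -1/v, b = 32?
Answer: 358176/5 ≈ 71635.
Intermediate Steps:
t = 52/5 (t = 4 - 1/(5*(-1))*32 = 4 - 1/(-5)*32 = 4 - 1*(-⅕)*32 = 4 + (⅕)*32 = 4 + 32/5 = 52/5 ≈ 10.400)
168*(t + j) = 168*(52/5 + 416) = 168*(2132/5) = 358176/5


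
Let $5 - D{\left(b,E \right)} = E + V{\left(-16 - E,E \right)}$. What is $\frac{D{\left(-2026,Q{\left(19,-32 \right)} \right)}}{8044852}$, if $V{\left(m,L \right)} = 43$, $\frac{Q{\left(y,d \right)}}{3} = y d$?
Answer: $\frac{893}{4022426} \approx 0.00022201$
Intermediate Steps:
$Q{\left(y,d \right)} = 3 d y$ ($Q{\left(y,d \right)} = 3 y d = 3 d y$)
$D{\left(b,E \right)} = -38 - E$ ($D{\left(b,E \right)} = 5 - \left(E + 43\right) = 5 - \left(43 + E\right) = -38 - E$)
$\frac{D{\left(-2026,Q{\left(19,-32 \right)} \right)}}{8044852} = \frac{-38 - 3 \left(-32\right) 19}{8044852} = \left(-38 - -1824\right) \frac{1}{8044852} = \left(-38 + 1824\right) \frac{1}{8044852} = 1786 \cdot \frac{1}{8044852} = \frac{893}{4022426}$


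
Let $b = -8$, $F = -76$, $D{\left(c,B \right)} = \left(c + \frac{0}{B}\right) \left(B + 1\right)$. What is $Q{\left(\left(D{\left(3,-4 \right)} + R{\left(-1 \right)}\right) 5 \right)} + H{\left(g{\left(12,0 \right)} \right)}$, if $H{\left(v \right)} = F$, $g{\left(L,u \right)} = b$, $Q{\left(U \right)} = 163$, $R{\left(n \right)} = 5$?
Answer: $87$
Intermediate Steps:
$D{\left(c,B \right)} = c \left(1 + B\right)$ ($D{\left(c,B \right)} = \left(c + 0\right) \left(1 + B\right) = c \left(1 + B\right)$)
$g{\left(L,u \right)} = -8$
$H{\left(v \right)} = -76$
$Q{\left(\left(D{\left(3,-4 \right)} + R{\left(-1 \right)}\right) 5 \right)} + H{\left(g{\left(12,0 \right)} \right)} = 163 - 76 = 87$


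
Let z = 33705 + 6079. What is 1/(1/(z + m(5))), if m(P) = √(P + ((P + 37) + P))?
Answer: 39784 + 2*√13 ≈ 39791.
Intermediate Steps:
z = 39784
m(P) = √(37 + 3*P) (m(P) = √(P + ((37 + P) + P)) = √(P + (37 + 2*P)) = √(37 + 3*P))
1/(1/(z + m(5))) = 1/(1/(39784 + √(37 + 3*5))) = 1/(1/(39784 + √(37 + 15))) = 1/(1/(39784 + √52)) = 1/(1/(39784 + 2*√13)) = 39784 + 2*√13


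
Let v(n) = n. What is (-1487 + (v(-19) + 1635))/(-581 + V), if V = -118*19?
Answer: -43/941 ≈ -0.045696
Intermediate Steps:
V = -2242
(-1487 + (v(-19) + 1635))/(-581 + V) = (-1487 + (-19 + 1635))/(-581 - 2242) = (-1487 + 1616)/(-2823) = 129*(-1/2823) = -43/941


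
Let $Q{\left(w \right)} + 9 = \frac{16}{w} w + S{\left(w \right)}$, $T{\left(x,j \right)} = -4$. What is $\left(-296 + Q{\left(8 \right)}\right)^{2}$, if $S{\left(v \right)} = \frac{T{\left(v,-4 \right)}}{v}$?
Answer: $\frac{335241}{4} \approx 83810.0$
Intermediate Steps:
$S{\left(v \right)} = - \frac{4}{v}$
$Q{\left(w \right)} = 7 - \frac{4}{w}$ ($Q{\left(w \right)} = -9 + \left(\frac{16}{w} w - \frac{4}{w}\right) = -9 + \left(16 - \frac{4}{w}\right) = 7 - \frac{4}{w}$)
$\left(-296 + Q{\left(8 \right)}\right)^{2} = \left(-296 + \left(7 - \frac{4}{8}\right)\right)^{2} = \left(-296 + \left(7 - \frac{1}{2}\right)\right)^{2} = \left(-296 + \frac{13}{2}\right)^{2} = \left(- \frac{579}{2}\right)^{2} = \frac{335241}{4}$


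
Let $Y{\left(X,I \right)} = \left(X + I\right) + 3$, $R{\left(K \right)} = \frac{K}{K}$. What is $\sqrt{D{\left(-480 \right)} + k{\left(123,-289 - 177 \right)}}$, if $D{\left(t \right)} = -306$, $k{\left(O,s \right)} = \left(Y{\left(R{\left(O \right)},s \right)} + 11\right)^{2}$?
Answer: $\sqrt{203095} \approx 450.66$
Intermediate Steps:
$R{\left(K \right)} = 1$
$Y{\left(X,I \right)} = 3 + I + X$ ($Y{\left(X,I \right)} = \left(I + X\right) + 3 = 3 + I + X$)
$k{\left(O,s \right)} = \left(15 + s\right)^{2}$ ($k{\left(O,s \right)} = \left(\left(3 + s + 1\right) + 11\right)^{2} = \left(\left(4 + s\right) + 11\right)^{2} = \left(15 + s\right)^{2}$)
$\sqrt{D{\left(-480 \right)} + k{\left(123,-289 - 177 \right)}} = \sqrt{-306 + \left(15 - 466\right)^{2}} = \sqrt{-306 + \left(-451\right)^{2}} = \sqrt{-306 + 203401} = \sqrt{203095}$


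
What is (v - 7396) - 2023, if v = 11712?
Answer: 2293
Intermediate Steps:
(v - 7396) - 2023 = (11712 - 7396) - 2023 = 4316 - 2023 = 2293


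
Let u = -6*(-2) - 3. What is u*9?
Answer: 81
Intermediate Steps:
u = 9 (u = 12 - 3 = 9)
u*9 = 9*9 = 81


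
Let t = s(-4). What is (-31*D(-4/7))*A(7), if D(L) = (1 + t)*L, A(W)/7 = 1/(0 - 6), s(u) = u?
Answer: 62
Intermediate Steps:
t = -4
A(W) = -7/6 (A(W) = 7/(0 - 6) = 7/(-6) = 7*(-⅙) = -7/6)
D(L) = -3*L (D(L) = (1 - 4)*L = -3*L)
(-31*D(-4/7))*A(7) = -(-93)*(-4/7)*(-7/6) = -(-93)*(-4*⅐)*(-7/6) = -(-93)*(-4)/7*(-7/6) = -31*12/7*(-7/6) = -372/7*(-7/6) = 62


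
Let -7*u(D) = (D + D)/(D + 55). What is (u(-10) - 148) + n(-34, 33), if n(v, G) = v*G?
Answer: -80006/63 ≈ -1269.9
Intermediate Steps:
n(v, G) = G*v
u(D) = -2*D/(7*(55 + D)) (u(D) = -(D + D)/(7*(D + 55)) = -2*D/(7*(55 + D)))
(u(-10) - 148) + n(-34, 33) = (-2*(-10)/(385 + 7*(-10)) - 148) + 33*(-34) = (-2*(-10)/(385 - 70) - 148) - 1122 = (-2*(-10)/315 - 148) - 1122 = (-2*(-10)*1/315 - 148) - 1122 = (4/63 - 148) - 1122 = -9320/63 - 1122 = -80006/63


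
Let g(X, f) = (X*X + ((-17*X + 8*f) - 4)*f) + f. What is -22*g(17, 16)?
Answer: 51370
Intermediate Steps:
g(X, f) = f + X² + f*(-4 - 17*X + 8*f) (g(X, f) = (X² + (-4 - 17*X + 8*f)*f) + f = (X² + f*(-4 - 17*X + 8*f)) + f = f + X² + f*(-4 - 17*X + 8*f))
-22*g(17, 16) = -22*(17² - 3*16 + 8*16² - 17*17*16) = -22*(289 - 48 + 8*256 - 4624) = -22*(289 - 48 + 2048 - 4624) = -22*(-2335) = 51370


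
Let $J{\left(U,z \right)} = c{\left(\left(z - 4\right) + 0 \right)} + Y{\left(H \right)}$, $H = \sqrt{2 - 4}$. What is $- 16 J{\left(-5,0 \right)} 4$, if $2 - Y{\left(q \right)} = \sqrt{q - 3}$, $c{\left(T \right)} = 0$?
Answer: $-128 + 64 \sqrt{-3 + i \sqrt{2}} \approx -102.54 + 113.74 i$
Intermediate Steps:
$H = i \sqrt{2}$ ($H = \sqrt{-2} = i \sqrt{2} \approx 1.4142 i$)
$Y{\left(q \right)} = 2 - \sqrt{-3 + q}$ ($Y{\left(q \right)} = 2 - \sqrt{q - 3} = 2 - \sqrt{-3 + q}$)
$J{\left(U,z \right)} = 2 - \sqrt{-3 + i \sqrt{2}}$ ($J{\left(U,z \right)} = 0 + \left(2 - \sqrt{-3 + i \sqrt{2}}\right) = 2 - \sqrt{-3 + i \sqrt{2}}$)
$- 16 J{\left(-5,0 \right)} 4 = - 16 \left(2 - \sqrt{-3 + i \sqrt{2}}\right) 4 = \left(-32 + 16 \sqrt{-3 + i \sqrt{2}}\right) 4 = -128 + 64 \sqrt{-3 + i \sqrt{2}}$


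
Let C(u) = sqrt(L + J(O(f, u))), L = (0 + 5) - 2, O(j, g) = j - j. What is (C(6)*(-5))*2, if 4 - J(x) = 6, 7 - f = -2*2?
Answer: -10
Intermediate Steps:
f = 11 (f = 7 - (-2)*2 = 7 - 1*(-4) = 7 + 4 = 11)
O(j, g) = 0
J(x) = -2 (J(x) = 4 - 1*6 = 4 - 6 = -2)
L = 3 (L = 5 - 2 = 3)
C(u) = 1 (C(u) = sqrt(3 - 2) = sqrt(1) = 1)
(C(6)*(-5))*2 = (1*(-5))*2 = -5*2 = -10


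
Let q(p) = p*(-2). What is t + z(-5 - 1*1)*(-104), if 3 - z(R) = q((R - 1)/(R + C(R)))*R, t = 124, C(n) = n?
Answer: 540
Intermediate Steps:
q(p) = -2*p
z(R) = 2 + R (z(R) = 3 - (-2*(R - 1)/(R + R))*R = 3 - (-2*(-1 + R)/(2*R))*R = 3 - (-2*(-1 + R)*1/(2*R))*R = 3 - (-(-1 + R)/R)*R = 3 - (1 - R) = 3 + (-1 + R) = 2 + R)
t + z(-5 - 1*1)*(-104) = 124 + (2 + (-5 - 1*1))*(-104) = 124 + (2 + (-5 - 1))*(-104) = 124 + (2 - 6)*(-104) = 124 - 4*(-104) = 124 + 416 = 540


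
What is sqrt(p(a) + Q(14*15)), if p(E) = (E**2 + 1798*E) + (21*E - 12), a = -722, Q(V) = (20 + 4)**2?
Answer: I*sqrt(791470) ≈ 889.65*I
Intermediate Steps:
Q(V) = 576 (Q(V) = 24**2 = 576)
p(E) = -12 + E**2 + 1819*E (p(E) = (E**2 + 1798*E) + (-12 + 21*E) = -12 + E**2 + 1819*E)
sqrt(p(a) + Q(14*15)) = sqrt((-12 + (-722)**2 + 1819*(-722)) + 576) = sqrt((-12 + 521284 - 1313318) + 576) = sqrt(-792046 + 576) = sqrt(-791470) = I*sqrt(791470)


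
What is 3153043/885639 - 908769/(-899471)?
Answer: 3640912008644/796606596969 ≈ 4.5705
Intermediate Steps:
3153043/885639 - 908769/(-899471) = 3153043*(1/885639) - 908769*(-1/899471) = 3153043/885639 + 908769/899471 = 3640912008644/796606596969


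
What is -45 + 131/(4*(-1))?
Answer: -311/4 ≈ -77.750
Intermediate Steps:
-45 + 131/(4*(-1)) = -45 + 131/(-4) = -45 - 1/4*131 = -45 - 131/4 = -311/4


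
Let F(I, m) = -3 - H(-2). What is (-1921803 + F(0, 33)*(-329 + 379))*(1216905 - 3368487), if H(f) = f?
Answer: 4135024321446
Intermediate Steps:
F(I, m) = -1 (F(I, m) = -3 - 1*(-2) = -3 + 2 = -1)
(-1921803 + F(0, 33)*(-329 + 379))*(1216905 - 3368487) = (-1921803 - (-329 + 379))*(1216905 - 3368487) = (-1921803 - 1*50)*(-2151582) = (-1921803 - 50)*(-2151582) = -1921853*(-2151582) = 4135024321446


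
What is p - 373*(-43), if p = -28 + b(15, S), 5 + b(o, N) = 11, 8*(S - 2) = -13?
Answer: 16017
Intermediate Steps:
S = 3/8 (S = 2 + (⅛)*(-13) = 2 - 13/8 = 3/8 ≈ 0.37500)
b(o, N) = 6 (b(o, N) = -5 + 11 = 6)
p = -22 (p = -28 + 6 = -22)
p - 373*(-43) = -22 - 373*(-43) = -22 + 16039 = 16017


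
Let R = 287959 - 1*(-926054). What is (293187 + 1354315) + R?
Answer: 2861515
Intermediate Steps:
R = 1214013 (R = 287959 + 926054 = 1214013)
(293187 + 1354315) + R = (293187 + 1354315) + 1214013 = 1647502 + 1214013 = 2861515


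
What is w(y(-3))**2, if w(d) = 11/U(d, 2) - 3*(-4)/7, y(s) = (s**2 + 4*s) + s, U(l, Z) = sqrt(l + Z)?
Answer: (24 - 77*I)**2/196 ≈ -27.311 - 18.857*I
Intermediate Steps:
U(l, Z) = sqrt(Z + l)
y(s) = s**2 + 5*s
w(d) = 12/7 + 11/sqrt(2 + d) (w(d) = 11/(sqrt(2 + d)) - 3*(-4)/7 = 11/sqrt(2 + d) + 12*(1/7) = 11/sqrt(2 + d) + 12/7 = 12/7 + 11/sqrt(2 + d))
w(y(-3))**2 = (12/7 + 11/sqrt(2 - 3*(5 - 3)))**2 = (12/7 + 11/sqrt(2 - 3*2))**2 = (12/7 + 11/sqrt(2 - 6))**2 = (12/7 + 11/sqrt(-4))**2 = (12/7 + 11*(-I/2))**2 = (12/7 - 11*I/2)**2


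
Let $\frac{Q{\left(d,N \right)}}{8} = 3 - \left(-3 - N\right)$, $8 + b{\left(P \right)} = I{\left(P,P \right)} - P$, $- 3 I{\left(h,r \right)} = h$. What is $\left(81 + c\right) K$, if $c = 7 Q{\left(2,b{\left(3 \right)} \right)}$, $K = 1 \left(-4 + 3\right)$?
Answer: $255$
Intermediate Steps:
$I{\left(h,r \right)} = - \frac{h}{3}$
$b{\left(P \right)} = -8 - \frac{4 P}{3}$
$Q{\left(d,N \right)} = 48 + 8 N$ ($Q{\left(d,N \right)} = 8 \left(3 - \left(-3 - N\right)\right) = 8 \left(3 + \left(3 + N\right)\right) = 8 \left(6 + N\right) = 48 + 8 N$)
$K = -1$ ($K = 1 \left(-1\right) = -1$)
$c = -336$ ($c = 7 \left(48 + 8 \left(-8 - 4\right)\right) = 7 \left(48 + 8 \left(-12\right)\right) = 7 \left(48 - 96\right) = 7 \left(-48\right) = -336$)
$\left(81 + c\right) K = \left(81 - 336\right) \left(-1\right) = \left(-255\right) \left(-1\right) = 255$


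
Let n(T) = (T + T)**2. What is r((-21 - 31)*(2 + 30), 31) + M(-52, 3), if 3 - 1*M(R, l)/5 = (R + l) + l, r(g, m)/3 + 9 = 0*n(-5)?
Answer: 218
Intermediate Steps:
n(T) = 4*T**2 (n(T) = (2*T)**2 = 4*T**2)
r(g, m) = -27 (r(g, m) = -27 + 3*(0*(4*(-5)**2)) = -27 + 3*(0*(4*25)) = -27 + 3*(0*100) = -27 + 3*0 = -27 + 0 = -27)
M(R, l) = 15 - 10*l - 5*R (M(R, l) = 15 - 5*((R + l) + l) = 15 - 5*(R + 2*l) = 15 + (-10*l - 5*R) = 15 - 10*l - 5*R)
r((-21 - 31)*(2 + 30), 31) + M(-52, 3) = -27 + (15 - 10*3 - 5*(-52)) = -27 + (15 - 30 + 260) = -27 + 245 = 218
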